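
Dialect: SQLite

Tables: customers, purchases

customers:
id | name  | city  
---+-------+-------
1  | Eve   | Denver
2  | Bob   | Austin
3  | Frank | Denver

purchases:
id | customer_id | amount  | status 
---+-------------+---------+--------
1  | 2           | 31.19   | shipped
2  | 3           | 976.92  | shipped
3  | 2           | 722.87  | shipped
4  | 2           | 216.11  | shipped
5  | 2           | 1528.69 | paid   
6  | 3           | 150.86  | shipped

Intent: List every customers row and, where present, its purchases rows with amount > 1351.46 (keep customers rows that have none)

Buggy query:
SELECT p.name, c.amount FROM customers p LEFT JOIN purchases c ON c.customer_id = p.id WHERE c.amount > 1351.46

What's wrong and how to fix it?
Bug: A WHERE condition on the right-hand table after LEFT JOIN drops unmatched parents

Fix: Move the right-table condition into the ON clause so unmatched parents are kept

Corrected query:
SELECT p.name, c.amount FROM customers p LEFT JOIN purchases c ON c.customer_id = p.id AND c.amount > 1351.46

Result:
name  | amount 
------+--------
Eve   | NULL   
Bob   | 1528.69
Frank | NULL   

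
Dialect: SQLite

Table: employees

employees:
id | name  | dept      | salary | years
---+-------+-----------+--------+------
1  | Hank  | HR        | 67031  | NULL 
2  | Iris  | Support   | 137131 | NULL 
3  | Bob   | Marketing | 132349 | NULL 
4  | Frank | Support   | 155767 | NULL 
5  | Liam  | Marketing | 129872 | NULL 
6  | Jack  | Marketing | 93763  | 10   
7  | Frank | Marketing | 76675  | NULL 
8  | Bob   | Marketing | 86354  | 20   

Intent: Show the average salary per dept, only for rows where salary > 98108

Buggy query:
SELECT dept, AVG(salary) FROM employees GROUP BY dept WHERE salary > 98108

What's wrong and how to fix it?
Bug: Row-level WHERE must come before GROUP BY in the clause order

Fix: Place WHERE between FROM and GROUP BY

Corrected query:
SELECT dept, AVG(salary) FROM employees WHERE salary > 98108 GROUP BY dept

Result:
dept      | AVG(salary)
----------+------------
Marketing | 131110.5   
Support   | 146449     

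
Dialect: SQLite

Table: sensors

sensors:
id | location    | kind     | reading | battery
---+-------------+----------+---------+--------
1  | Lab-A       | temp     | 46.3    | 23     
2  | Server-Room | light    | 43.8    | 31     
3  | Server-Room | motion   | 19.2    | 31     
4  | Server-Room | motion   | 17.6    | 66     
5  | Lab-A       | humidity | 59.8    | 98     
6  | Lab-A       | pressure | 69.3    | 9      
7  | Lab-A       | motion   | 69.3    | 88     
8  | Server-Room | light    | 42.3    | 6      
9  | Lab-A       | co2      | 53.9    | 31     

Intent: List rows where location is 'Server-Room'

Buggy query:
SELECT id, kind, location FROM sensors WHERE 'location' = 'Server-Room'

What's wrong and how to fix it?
Bug: Single quotes denote string literals in SQL; the column name is being compared as a constant string

Fix: Reference the column as location without single quotes

Corrected query:
SELECT id, kind, location FROM sensors WHERE location = 'Server-Room'

Result:
id | kind   | location   
---+--------+------------
2  | light  | Server-Room
3  | motion | Server-Room
4  | motion | Server-Room
8  | light  | Server-Room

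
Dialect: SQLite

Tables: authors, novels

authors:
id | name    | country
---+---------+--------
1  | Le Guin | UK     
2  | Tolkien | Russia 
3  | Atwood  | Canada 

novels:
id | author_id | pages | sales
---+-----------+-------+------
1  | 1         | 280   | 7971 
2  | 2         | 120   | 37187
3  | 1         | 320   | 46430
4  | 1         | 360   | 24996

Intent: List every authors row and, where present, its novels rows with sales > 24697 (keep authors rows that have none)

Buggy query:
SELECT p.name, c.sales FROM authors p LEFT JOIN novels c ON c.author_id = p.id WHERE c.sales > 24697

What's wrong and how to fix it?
Bug: A WHERE condition on the right-hand table after LEFT JOIN drops unmatched parents

Fix: Put 'c.sales > 24697' in the JOIN's ON clause instead of WHERE

Corrected query:
SELECT p.name, c.sales FROM authors p LEFT JOIN novels c ON c.author_id = p.id AND c.sales > 24697

Result:
name    | sales
--------+------
Le Guin | 24996
Le Guin | 46430
Tolkien | 37187
Atwood  | NULL 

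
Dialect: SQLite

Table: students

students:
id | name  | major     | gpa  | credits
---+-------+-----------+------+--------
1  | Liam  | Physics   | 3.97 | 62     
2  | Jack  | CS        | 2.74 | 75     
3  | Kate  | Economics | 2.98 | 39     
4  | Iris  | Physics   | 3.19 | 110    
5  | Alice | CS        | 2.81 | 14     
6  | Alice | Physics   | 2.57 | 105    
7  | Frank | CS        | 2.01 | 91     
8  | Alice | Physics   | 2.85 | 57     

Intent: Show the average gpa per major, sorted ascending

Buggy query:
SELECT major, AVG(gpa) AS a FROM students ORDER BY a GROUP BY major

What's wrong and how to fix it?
Bug: ORDER BY appears before GROUP BY; SQL clause order requires GROUP BY first

Fix: Reorder: SELECT … FROM … GROUP BY … ORDER BY …

Corrected query:
SELECT major, AVG(gpa) AS a FROM students GROUP BY major ORDER BY a

Result:
major     | a    
----------+------
CS        | 2.52 
Economics | 2.98 
Physics   | 3.145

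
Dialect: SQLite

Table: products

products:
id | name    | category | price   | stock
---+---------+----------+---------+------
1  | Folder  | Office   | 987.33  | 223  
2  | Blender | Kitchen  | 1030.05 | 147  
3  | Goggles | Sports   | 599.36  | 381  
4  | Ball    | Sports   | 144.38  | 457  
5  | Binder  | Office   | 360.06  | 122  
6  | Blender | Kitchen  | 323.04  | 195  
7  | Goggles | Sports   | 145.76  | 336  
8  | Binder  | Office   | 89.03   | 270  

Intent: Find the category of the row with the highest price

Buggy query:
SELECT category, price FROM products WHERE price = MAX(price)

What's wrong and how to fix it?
Bug: WHERE is evaluated per row; an aggregate over the whole table isn't defined there

Fix: Use a subquery: WHERE price = (SELECT MAX(price) FROM products)

Corrected query:
SELECT category, price FROM products WHERE price = (SELECT MAX(price) FROM products)

Result:
category | price  
---------+--------
Kitchen  | 1030.05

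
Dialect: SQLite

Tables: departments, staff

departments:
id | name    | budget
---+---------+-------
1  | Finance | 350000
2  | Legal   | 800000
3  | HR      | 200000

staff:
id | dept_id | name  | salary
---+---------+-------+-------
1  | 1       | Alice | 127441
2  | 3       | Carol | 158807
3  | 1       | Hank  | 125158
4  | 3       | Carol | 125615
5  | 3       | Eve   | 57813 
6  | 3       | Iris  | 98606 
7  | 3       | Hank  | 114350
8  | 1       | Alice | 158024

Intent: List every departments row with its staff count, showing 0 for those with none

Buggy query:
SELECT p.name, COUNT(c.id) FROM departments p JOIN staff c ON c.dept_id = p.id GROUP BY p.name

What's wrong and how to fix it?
Bug: An inner join excludes parents with zero children

Fix: Use LEFT JOIN so parents without children still appear (COUNT(c.id) gives 0)

Corrected query:
SELECT p.name, COUNT(c.id) FROM departments p LEFT JOIN staff c ON c.dept_id = p.id GROUP BY p.name

Result:
name    | COUNT(c.id)
--------+------------
Finance | 3          
HR      | 5          
Legal   | 0          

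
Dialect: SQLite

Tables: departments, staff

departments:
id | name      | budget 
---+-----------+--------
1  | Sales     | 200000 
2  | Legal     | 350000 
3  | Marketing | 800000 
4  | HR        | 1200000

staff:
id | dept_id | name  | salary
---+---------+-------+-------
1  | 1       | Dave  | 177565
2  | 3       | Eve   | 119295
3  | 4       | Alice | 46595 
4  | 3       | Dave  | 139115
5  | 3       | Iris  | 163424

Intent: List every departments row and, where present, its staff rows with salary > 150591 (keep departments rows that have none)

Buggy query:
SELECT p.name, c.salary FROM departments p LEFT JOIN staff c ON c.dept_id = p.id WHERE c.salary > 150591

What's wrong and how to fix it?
Bug: Filtering c.salary in WHERE discards the NULL rows produced by LEFT JOIN, turning it into an inner join

Fix: Put 'c.salary > 150591' in the JOIN's ON clause instead of WHERE

Corrected query:
SELECT p.name, c.salary FROM departments p LEFT JOIN staff c ON c.dept_id = p.id AND c.salary > 150591

Result:
name      | salary
----------+-------
Sales     | 177565
Legal     | NULL  
Marketing | 163424
HR        | NULL  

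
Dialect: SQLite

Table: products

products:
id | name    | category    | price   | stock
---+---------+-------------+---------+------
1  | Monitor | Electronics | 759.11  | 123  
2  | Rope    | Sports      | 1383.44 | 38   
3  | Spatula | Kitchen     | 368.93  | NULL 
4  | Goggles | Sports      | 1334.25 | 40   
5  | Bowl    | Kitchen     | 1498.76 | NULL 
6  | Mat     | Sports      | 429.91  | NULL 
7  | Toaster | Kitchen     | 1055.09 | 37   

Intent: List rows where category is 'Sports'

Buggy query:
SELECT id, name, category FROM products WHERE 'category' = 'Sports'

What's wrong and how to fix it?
Bug: 'category' in single quotes is a string literal, not the column; the comparison is literal-vs-literal and never true

Fix: Remove the quotes around the column name (or use double quotes for an identifier)

Corrected query:
SELECT id, name, category FROM products WHERE category = 'Sports'

Result:
id | name    | category
---+---------+---------
2  | Rope    | Sports  
4  | Goggles | Sports  
6  | Mat     | Sports  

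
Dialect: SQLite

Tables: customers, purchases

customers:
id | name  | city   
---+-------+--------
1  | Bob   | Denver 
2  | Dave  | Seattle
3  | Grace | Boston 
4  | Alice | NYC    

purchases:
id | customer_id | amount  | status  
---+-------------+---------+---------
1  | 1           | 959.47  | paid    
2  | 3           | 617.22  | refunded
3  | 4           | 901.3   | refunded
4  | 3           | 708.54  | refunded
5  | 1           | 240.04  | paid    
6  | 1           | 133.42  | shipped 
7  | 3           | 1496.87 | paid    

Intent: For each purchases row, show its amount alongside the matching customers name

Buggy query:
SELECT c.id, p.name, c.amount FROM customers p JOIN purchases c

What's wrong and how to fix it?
Bug: Missing join condition: each purchases row is matched to all customers rows instead of just its own

Fix: Add ON c.customer_id = p.id to the JOIN

Corrected query:
SELECT c.id, p.name, c.amount FROM customers p JOIN purchases c ON c.customer_id = p.id

Result:
id | name  | amount 
---+-------+--------
1  | Bob   | 959.47 
2  | Grace | 617.22 
3  | Alice | 901.3  
4  | Grace | 708.54 
5  | Bob   | 240.04 
6  | Bob   | 133.42 
7  | Grace | 1496.87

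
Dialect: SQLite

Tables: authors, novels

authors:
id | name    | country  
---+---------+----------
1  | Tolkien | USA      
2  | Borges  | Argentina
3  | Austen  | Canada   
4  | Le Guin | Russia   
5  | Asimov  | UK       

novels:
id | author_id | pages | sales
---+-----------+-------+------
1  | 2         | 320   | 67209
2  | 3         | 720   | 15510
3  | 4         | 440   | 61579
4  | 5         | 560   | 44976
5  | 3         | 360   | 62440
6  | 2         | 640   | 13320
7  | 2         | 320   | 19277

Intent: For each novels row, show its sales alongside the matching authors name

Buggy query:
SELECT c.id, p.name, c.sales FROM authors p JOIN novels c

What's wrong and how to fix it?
Bug: JOIN with no ON clause produces a cartesian product; every novels row pairs with every authors row

Fix: Add ON c.author_id = p.id to the JOIN

Corrected query:
SELECT c.id, p.name, c.sales FROM authors p JOIN novels c ON c.author_id = p.id

Result:
id | name    | sales
---+---------+------
1  | Borges  | 67209
2  | Austen  | 15510
3  | Le Guin | 61579
4  | Asimov  | 44976
5  | Austen  | 62440
6  | Borges  | 13320
7  | Borges  | 19277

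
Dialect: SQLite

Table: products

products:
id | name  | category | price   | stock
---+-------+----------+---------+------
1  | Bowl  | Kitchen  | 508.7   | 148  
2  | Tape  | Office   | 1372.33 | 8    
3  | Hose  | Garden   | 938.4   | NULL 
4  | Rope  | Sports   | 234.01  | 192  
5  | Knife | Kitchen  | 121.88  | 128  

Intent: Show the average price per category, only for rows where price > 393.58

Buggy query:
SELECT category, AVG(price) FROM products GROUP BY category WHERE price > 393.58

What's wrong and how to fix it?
Bug: Row-level WHERE must come before GROUP BY in the clause order

Fix: Move the WHERE clause before GROUP BY

Corrected query:
SELECT category, AVG(price) FROM products WHERE price > 393.58 GROUP BY category

Result:
category | AVG(price)
---------+-----------
Garden   | 938.4     
Kitchen  | 508.7     
Office   | 1372.33   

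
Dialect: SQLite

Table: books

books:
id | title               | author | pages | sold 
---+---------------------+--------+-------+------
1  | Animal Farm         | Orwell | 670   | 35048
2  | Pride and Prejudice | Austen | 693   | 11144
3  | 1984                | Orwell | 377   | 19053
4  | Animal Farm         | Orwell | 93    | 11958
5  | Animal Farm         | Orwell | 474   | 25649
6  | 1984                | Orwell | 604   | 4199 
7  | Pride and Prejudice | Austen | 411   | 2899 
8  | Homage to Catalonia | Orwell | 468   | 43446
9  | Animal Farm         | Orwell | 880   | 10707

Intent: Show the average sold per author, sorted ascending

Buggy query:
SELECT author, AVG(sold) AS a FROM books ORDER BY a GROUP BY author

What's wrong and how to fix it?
Bug: ORDER BY appears before GROUP BY; SQL clause order requires GROUP BY first

Fix: Move ORDER BY to the end, after GROUP BY

Corrected query:
SELECT author, AVG(sold) AS a FROM books GROUP BY author ORDER BY a

Result:
author | a           
-------+-------------
Austen | 7021.5      
Orwell | 21437.142857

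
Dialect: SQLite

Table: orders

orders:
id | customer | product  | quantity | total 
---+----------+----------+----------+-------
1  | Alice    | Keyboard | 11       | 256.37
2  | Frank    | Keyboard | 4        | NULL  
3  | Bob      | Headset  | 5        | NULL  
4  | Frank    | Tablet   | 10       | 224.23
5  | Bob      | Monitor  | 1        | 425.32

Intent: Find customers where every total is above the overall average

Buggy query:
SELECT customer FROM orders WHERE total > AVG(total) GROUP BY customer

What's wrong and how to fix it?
Bug: WHERE evaluates per row before aggregation, so AVG() is unavailable

Fix: Compute the overall average in a scalar subquery and compare each group's MIN against it in HAVING

Corrected query:
SELECT customer FROM orders GROUP BY customer HAVING MIN(total) > (SELECT AVG(total) FROM orders)

Result:
customer
--------
Bob     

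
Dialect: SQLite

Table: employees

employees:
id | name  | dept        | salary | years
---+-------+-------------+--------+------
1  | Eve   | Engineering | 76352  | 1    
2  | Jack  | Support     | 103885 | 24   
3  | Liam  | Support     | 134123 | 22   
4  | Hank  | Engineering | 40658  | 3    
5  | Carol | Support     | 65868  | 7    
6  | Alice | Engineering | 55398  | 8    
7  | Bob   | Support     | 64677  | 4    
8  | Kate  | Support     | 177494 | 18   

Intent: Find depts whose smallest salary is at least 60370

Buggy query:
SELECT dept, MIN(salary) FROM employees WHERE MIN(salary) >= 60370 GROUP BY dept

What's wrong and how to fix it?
Bug: Aggregates like MIN are computed per group after WHERE runs

Fix: Use HAVING for the per-group MIN condition

Corrected query:
SELECT dept, MIN(salary) FROM employees GROUP BY dept HAVING MIN(salary) >= 60370

Result:
dept    | MIN(salary)
--------+------------
Support | 64677      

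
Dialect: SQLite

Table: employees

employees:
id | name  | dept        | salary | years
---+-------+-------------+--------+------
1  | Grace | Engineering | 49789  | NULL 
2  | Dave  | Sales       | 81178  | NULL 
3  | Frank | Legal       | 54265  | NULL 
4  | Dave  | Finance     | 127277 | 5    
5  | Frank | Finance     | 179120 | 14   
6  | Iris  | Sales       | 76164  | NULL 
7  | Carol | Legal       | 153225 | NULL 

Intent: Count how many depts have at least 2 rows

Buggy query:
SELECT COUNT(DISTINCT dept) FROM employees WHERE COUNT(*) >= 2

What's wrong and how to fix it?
Bug: WHERE filters individual rows, not groups, so a group-level COUNT is invalid there

Fix: Use a subquery that GROUPs and filters with HAVING, then count its rows

Corrected query:
SELECT COUNT(*) FROM (SELECT dept FROM employees GROUP BY dept HAVING COUNT(*) >= 2)

Result:
COUNT(*)
--------
3       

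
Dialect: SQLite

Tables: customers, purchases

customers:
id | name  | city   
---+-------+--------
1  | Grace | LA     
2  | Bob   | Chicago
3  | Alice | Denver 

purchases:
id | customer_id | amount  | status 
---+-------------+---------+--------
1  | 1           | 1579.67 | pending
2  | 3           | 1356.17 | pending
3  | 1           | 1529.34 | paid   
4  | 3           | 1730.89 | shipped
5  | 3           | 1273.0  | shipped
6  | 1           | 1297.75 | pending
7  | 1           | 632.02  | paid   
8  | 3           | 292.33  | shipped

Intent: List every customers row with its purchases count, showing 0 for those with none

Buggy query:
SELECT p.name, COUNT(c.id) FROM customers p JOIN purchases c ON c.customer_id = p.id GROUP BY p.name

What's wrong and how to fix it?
Bug: An inner join excludes parents with zero children

Fix: Use LEFT JOIN so parents without children still appear (COUNT(c.id) gives 0)

Corrected query:
SELECT p.name, COUNT(c.id) FROM customers p LEFT JOIN purchases c ON c.customer_id = p.id GROUP BY p.name

Result:
name  | COUNT(c.id)
------+------------
Alice | 4          
Bob   | 0          
Grace | 4          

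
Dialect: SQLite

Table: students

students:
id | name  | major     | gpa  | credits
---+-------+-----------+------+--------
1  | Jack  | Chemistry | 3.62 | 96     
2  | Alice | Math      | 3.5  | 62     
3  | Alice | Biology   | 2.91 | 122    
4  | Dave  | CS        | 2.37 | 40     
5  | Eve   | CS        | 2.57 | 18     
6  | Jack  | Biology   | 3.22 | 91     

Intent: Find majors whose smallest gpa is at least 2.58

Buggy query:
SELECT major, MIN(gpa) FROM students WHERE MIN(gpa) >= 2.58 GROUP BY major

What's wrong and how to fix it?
Bug: Aggregates like MIN are computed per group after WHERE runs

Fix: Replace WHERE with HAVING after the GROUP BY

Corrected query:
SELECT major, MIN(gpa) FROM students GROUP BY major HAVING MIN(gpa) >= 2.58

Result:
major     | MIN(gpa)
----------+---------
Biology   | 2.91    
Chemistry | 3.62    
Math      | 3.5     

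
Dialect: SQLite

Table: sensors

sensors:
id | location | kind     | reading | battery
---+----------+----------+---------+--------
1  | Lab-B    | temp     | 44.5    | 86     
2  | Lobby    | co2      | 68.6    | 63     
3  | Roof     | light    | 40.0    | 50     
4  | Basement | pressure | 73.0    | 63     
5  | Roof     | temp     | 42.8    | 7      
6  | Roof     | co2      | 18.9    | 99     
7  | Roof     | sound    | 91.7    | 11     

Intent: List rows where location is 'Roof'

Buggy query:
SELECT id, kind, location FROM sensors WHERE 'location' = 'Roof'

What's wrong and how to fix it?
Bug: Single quotes denote string literals in SQL; the column name is being compared as a constant string

Fix: Remove the quotes around the column name (or use double quotes for an identifier)

Corrected query:
SELECT id, kind, location FROM sensors WHERE location = 'Roof'

Result:
id | kind  | location
---+-------+---------
3  | light | Roof    
5  | temp  | Roof    
6  | co2   | Roof    
7  | sound | Roof    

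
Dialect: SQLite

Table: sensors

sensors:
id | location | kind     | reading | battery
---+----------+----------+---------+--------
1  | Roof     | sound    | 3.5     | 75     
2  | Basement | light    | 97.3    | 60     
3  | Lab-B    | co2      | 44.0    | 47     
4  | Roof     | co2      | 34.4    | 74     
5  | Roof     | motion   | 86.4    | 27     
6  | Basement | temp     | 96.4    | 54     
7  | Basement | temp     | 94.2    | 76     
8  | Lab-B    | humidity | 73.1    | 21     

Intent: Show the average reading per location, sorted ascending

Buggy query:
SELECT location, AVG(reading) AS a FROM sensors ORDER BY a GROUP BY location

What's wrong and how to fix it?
Bug: GROUP BY must precede ORDER BY

Fix: Move ORDER BY to the end, after GROUP BY

Corrected query:
SELECT location, AVG(reading) AS a FROM sensors GROUP BY location ORDER BY a

Result:
location | a        
---------+----------
Roof     | 41.433333
Lab-B    | 58.55    
Basement | 95.966667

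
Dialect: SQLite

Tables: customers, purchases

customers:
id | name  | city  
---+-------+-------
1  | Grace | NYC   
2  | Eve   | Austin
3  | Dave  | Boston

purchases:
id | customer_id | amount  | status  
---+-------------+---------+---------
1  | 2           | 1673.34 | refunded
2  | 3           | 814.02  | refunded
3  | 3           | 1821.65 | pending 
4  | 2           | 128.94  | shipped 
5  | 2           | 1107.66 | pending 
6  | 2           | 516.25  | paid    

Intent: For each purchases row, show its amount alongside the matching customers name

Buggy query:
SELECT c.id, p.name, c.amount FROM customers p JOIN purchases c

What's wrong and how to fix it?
Bug: JOIN with no ON clause produces a cartesian product; every purchases row pairs with every customers row

Fix: Specify the join condition linking the foreign key to the parent id

Corrected query:
SELECT c.id, p.name, c.amount FROM customers p JOIN purchases c ON c.customer_id = p.id

Result:
id | name | amount 
---+------+--------
1  | Eve  | 1673.34
2  | Dave | 814.02 
3  | Dave | 1821.65
4  | Eve  | 128.94 
5  | Eve  | 1107.66
6  | Eve  | 516.25 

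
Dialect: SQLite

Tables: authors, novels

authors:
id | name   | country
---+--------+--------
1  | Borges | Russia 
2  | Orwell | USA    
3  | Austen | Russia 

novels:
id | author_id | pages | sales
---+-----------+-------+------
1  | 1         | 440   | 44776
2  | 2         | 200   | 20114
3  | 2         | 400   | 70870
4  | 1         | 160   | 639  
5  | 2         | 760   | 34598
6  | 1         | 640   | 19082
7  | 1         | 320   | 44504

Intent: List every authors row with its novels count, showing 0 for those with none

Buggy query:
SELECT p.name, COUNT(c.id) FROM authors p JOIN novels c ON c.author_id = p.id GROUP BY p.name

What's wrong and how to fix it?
Bug: An inner join excludes parents with zero children

Fix: Switch to LEFT JOIN to retain unmatched parent rows

Corrected query:
SELECT p.name, COUNT(c.id) FROM authors p LEFT JOIN novels c ON c.author_id = p.id GROUP BY p.name

Result:
name   | COUNT(c.id)
-------+------------
Austen | 0          
Borges | 4          
Orwell | 3          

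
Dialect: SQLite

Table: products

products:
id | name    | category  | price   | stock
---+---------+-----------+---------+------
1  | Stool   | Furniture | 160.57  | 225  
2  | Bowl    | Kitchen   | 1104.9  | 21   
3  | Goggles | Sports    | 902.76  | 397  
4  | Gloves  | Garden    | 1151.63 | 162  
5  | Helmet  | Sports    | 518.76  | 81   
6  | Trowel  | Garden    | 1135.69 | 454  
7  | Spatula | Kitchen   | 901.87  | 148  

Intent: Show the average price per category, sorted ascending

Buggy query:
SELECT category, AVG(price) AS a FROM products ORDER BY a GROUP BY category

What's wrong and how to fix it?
Bug: ORDER BY appears before GROUP BY; SQL clause order requires GROUP BY first

Fix: Move ORDER BY to the end, after GROUP BY

Corrected query:
SELECT category, AVG(price) AS a FROM products GROUP BY category ORDER BY a

Result:
category  | a       
----------+---------
Furniture | 160.57  
Sports    | 710.76  
Kitchen   | 1003.385
Garden    | 1143.66 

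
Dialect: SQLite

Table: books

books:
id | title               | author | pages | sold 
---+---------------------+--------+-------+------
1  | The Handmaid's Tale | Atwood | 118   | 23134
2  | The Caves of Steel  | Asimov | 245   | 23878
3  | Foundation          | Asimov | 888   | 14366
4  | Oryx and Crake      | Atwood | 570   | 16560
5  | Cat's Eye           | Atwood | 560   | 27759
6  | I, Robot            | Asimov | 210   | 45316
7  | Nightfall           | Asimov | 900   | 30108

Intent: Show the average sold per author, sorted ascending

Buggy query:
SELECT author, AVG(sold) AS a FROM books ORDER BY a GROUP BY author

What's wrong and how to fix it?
Bug: GROUP BY must precede ORDER BY

Fix: Reorder: SELECT … FROM … GROUP BY … ORDER BY …

Corrected query:
SELECT author, AVG(sold) AS a FROM books GROUP BY author ORDER BY a

Result:
author | a           
-------+-------------
Atwood | 22484.333333
Asimov | 28417       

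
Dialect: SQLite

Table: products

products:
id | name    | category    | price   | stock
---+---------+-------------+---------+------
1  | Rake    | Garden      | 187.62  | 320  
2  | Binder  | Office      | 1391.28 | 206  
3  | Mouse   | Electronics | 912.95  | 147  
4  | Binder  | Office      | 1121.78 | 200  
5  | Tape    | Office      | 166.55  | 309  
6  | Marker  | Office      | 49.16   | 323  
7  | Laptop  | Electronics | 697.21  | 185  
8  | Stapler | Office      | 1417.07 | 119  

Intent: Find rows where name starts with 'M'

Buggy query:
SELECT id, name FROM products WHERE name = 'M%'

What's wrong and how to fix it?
Bug: Wildcards only work with LIKE; '=' treats '%' as a literal character

Fix: Use LIKE for wildcard pattern matching

Corrected query:
SELECT id, name FROM products WHERE name LIKE 'M%'

Result:
id | name  
---+-------
3  | Mouse 
6  | Marker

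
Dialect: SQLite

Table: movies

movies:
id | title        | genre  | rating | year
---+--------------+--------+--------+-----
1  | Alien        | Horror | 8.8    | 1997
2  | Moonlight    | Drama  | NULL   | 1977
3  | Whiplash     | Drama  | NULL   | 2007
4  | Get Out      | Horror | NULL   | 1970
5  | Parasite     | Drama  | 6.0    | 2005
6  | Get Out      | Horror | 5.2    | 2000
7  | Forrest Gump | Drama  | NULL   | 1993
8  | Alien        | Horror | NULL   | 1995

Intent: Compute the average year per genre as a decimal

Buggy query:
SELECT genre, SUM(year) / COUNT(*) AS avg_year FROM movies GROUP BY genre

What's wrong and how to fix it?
Bug: SUM(year) and COUNT(*) are both integers; the division truncates the fractional part

Fix: Cast one side to REAL so the division keeps the fractional part

Corrected query:
SELECT genre, SUM(year) * 1.0 / COUNT(*) AS avg_year FROM movies GROUP BY genre

Result:
genre  | avg_year
-------+---------
Drama  | 1995.5  
Horror | 1990.5  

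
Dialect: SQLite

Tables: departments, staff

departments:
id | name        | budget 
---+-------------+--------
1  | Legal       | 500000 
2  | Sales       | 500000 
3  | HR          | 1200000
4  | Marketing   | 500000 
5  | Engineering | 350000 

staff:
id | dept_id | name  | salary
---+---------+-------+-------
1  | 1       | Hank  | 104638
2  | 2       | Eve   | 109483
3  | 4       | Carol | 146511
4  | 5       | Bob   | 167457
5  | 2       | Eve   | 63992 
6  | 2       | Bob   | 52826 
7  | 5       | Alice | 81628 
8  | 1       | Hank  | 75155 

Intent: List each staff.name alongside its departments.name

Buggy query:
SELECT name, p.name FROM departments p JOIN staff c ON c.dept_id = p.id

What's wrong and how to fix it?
Bug: Both tables have a 'name' column; the unqualified reference is ambiguous

Fix: Qualify the column with its table alias (c.name)

Corrected query:
SELECT c.name, p.name FROM departments p JOIN staff c ON c.dept_id = p.id

Result:
name  | name       
------+------------
Hank  | Legal      
Eve   | Sales      
Carol | Marketing  
Bob   | Engineering
Eve   | Sales      
Bob   | Sales      
Alice | Engineering
Hank  | Legal      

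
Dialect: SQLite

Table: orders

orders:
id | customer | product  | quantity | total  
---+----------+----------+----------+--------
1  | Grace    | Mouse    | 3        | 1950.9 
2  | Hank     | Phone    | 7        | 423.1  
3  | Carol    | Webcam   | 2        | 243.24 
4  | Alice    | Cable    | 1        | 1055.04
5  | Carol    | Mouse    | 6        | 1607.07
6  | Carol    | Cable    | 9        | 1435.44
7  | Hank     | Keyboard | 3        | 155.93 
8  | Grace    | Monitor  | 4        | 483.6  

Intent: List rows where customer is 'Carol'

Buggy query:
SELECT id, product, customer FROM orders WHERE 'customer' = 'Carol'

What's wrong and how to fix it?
Bug: Single quotes denote string literals in SQL; the column name is being compared as a constant string

Fix: Remove the quotes around the column name (or use double quotes for an identifier)

Corrected query:
SELECT id, product, customer FROM orders WHERE customer = 'Carol'

Result:
id | product | customer
---+---------+---------
3  | Webcam  | Carol   
5  | Mouse   | Carol   
6  | Cable   | Carol   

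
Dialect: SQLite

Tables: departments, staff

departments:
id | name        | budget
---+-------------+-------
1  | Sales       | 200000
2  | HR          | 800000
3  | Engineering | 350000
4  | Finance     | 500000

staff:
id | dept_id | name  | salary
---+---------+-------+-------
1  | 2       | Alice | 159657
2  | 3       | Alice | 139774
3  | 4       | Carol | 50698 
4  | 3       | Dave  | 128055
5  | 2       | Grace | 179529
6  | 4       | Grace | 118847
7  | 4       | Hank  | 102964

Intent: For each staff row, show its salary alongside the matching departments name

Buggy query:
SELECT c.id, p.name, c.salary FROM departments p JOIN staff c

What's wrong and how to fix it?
Bug: Missing join condition: each staff row is matched to all departments rows instead of just its own

Fix: Add ON c.dept_id = p.id to the JOIN

Corrected query:
SELECT c.id, p.name, c.salary FROM departments p JOIN staff c ON c.dept_id = p.id

Result:
id | name        | salary
---+-------------+-------
1  | HR          | 159657
2  | Engineering | 139774
3  | Finance     | 50698 
4  | Engineering | 128055
5  | HR          | 179529
6  | Finance     | 118847
7  | Finance     | 102964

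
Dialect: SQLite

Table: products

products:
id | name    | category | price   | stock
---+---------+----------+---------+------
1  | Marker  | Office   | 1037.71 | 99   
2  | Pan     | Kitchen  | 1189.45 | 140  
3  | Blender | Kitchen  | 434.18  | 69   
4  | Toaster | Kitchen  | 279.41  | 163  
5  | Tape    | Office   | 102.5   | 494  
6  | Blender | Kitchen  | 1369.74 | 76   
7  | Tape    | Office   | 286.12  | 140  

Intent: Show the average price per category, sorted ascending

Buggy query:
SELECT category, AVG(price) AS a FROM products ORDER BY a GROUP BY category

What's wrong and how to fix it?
Bug: ORDER BY appears before GROUP BY; SQL clause order requires GROUP BY first

Fix: Reorder: SELECT … FROM … GROUP BY … ORDER BY …

Corrected query:
SELECT category, AVG(price) AS a FROM products GROUP BY category ORDER BY a

Result:
category | a         
---------+-----------
Office   | 475.443333
Kitchen  | 818.195   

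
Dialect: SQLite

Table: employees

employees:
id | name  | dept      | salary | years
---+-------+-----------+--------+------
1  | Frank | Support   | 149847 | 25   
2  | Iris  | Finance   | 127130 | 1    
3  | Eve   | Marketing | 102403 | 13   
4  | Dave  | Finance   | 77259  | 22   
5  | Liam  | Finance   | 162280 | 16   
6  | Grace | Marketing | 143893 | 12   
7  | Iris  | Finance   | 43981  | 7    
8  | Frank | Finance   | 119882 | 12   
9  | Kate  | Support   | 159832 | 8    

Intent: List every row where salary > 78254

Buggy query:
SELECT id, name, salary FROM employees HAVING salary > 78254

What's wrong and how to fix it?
Bug: This is a non-aggregate query (no GROUP BY, no aggregates), so in SQLite the HAVING clause is invalid here; a row-level condition belongs in WHERE

Fix: Use WHERE for row-level filtering

Corrected query:
SELECT id, name, salary FROM employees WHERE salary > 78254

Result:
id | name  | salary
---+-------+-------
1  | Frank | 149847
2  | Iris  | 127130
3  | Eve   | 102403
5  | Liam  | 162280
6  | Grace | 143893
8  | Frank | 119882
9  | Kate  | 159832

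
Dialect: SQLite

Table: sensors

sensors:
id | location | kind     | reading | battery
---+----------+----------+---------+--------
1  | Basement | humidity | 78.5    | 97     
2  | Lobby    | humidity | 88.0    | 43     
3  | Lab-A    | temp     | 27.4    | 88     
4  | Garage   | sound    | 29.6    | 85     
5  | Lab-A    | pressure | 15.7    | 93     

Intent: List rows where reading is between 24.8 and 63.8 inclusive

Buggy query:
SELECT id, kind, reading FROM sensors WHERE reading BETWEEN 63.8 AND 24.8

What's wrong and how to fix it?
Bug: The bounds are reversed; BETWEEN a AND b requires a <= b to match anything

Fix: Write BETWEEN 24.8 AND 63.8

Corrected query:
SELECT id, kind, reading FROM sensors WHERE reading BETWEEN 24.8 AND 63.8

Result:
id | kind  | reading
---+-------+--------
3  | temp  | 27.4   
4  | sound | 29.6   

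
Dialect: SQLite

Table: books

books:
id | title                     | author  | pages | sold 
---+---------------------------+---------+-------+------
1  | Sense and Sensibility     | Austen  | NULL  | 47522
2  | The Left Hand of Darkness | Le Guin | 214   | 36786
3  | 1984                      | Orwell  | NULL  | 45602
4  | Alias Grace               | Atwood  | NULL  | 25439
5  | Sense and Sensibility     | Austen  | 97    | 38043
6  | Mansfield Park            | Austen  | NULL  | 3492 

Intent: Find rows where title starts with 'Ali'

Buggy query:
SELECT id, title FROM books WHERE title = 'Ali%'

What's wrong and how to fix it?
Bug: '=' compares the literal string including the % character; pattern matching needs LIKE

Fix: Replace '=' with LIKE so 'Ali%' is treated as a pattern

Corrected query:
SELECT id, title FROM books WHERE title LIKE 'Ali%'

Result:
id | title      
---+------------
4  | Alias Grace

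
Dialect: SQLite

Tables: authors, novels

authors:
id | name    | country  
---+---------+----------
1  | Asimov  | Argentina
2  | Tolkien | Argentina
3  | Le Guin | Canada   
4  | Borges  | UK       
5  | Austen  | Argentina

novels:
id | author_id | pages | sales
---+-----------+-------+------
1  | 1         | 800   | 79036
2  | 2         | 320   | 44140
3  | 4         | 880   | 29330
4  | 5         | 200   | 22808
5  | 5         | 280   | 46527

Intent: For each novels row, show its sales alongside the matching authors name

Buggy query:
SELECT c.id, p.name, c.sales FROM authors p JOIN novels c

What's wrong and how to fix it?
Bug: Missing join condition: each novels row is matched to all authors rows instead of just its own

Fix: Add ON c.author_id = p.id to the JOIN

Corrected query:
SELECT c.id, p.name, c.sales FROM authors p JOIN novels c ON c.author_id = p.id

Result:
id | name    | sales
---+---------+------
1  | Asimov  | 79036
2  | Tolkien | 44140
3  | Borges  | 29330
4  | Austen  | 22808
5  | Austen  | 46527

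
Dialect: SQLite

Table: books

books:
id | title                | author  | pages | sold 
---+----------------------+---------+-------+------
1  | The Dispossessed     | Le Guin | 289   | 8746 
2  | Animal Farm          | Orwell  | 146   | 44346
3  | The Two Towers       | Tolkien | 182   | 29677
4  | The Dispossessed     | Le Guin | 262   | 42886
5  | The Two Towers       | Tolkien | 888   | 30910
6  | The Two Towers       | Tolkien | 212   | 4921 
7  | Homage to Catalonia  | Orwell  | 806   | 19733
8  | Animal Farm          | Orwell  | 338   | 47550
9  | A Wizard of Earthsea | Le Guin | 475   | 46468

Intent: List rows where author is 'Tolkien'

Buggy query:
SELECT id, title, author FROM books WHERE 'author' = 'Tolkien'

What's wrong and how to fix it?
Bug: 'author' in single quotes is a string literal, not the column; the comparison is literal-vs-literal and never true

Fix: Remove the quotes around the column name (or use double quotes for an identifier)

Corrected query:
SELECT id, title, author FROM books WHERE author = 'Tolkien'

Result:
id | title          | author 
---+----------------+--------
3  | The Two Towers | Tolkien
5  | The Two Towers | Tolkien
6  | The Two Towers | Tolkien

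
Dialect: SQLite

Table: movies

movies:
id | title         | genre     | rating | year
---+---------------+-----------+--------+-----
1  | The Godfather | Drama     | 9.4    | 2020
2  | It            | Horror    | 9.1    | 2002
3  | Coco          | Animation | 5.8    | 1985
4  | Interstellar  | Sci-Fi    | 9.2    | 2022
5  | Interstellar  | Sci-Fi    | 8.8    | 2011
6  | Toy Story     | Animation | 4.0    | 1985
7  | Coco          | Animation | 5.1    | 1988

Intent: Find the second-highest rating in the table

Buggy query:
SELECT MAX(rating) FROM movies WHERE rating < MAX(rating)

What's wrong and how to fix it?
Bug: The inner MAX is an aggregate inside WHERE, which is not allowed

Fix: Compute the overall MAX in a subquery, then take MAX of rows below it

Corrected query:
SELECT MAX(rating) FROM movies WHERE rating < (SELECT MAX(rating) FROM movies)

Result:
MAX(rating)
-----------
9.2        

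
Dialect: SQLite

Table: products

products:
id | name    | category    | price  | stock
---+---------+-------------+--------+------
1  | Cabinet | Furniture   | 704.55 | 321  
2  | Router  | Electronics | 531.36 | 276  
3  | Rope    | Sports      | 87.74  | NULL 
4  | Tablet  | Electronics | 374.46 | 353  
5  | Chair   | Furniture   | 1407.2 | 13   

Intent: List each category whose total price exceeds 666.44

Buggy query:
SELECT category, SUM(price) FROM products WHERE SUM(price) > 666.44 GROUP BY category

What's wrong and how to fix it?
Bug: Aggregate functions cannot appear in a WHERE clause

Fix: Use HAVING (which filters groups after aggregation) instead of WHERE

Corrected query:
SELECT category, SUM(price) FROM products GROUP BY category HAVING SUM(price) > 666.44

Result:
category    | SUM(price)
------------+-----------
Electronics | 905.82    
Furniture   | 2111.75   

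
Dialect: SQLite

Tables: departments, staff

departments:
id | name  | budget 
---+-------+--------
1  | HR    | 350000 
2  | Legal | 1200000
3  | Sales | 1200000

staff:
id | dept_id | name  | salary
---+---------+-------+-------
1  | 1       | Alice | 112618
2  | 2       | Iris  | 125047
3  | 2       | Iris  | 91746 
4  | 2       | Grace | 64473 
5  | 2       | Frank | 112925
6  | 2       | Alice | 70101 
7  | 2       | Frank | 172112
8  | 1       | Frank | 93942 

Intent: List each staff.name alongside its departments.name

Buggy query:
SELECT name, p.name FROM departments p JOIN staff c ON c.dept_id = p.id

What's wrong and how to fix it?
Bug: 'name' exists in both joined tables, so the database can't tell which one is meant

Fix: Qualify the column with its table alias (c.name)

Corrected query:
SELECT c.name, p.name FROM departments p JOIN staff c ON c.dept_id = p.id

Result:
name  | name 
------+------
Alice | HR   
Iris  | Legal
Iris  | Legal
Grace | Legal
Frank | Legal
Alice | Legal
Frank | Legal
Frank | HR   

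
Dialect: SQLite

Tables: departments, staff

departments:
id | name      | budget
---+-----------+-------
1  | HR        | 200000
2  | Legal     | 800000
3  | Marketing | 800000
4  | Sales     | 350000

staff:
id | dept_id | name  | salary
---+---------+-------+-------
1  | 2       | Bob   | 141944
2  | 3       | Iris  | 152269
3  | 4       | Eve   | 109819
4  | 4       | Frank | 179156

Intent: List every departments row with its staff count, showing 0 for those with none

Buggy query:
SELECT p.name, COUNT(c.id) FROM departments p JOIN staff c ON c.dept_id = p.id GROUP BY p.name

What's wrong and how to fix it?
Bug: An inner join excludes parents with zero children

Fix: Use LEFT JOIN so parents without children still appear (COUNT(c.id) gives 0)

Corrected query:
SELECT p.name, COUNT(c.id) FROM departments p LEFT JOIN staff c ON c.dept_id = p.id GROUP BY p.name

Result:
name      | COUNT(c.id)
----------+------------
HR        | 0          
Legal     | 1          
Marketing | 1          
Sales     | 2          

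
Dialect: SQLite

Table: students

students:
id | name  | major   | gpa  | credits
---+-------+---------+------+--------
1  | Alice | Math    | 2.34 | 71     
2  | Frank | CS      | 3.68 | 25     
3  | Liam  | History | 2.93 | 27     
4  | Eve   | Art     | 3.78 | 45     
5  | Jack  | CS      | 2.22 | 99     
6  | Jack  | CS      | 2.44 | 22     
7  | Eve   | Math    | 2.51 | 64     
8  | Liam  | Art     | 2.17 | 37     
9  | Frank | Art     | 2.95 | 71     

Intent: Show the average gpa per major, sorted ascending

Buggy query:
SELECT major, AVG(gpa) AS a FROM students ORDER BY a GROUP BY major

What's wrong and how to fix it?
Bug: ORDER BY appears before GROUP BY; SQL clause order requires GROUP BY first

Fix: Reorder: SELECT … FROM … GROUP BY … ORDER BY …

Corrected query:
SELECT major, AVG(gpa) AS a FROM students GROUP BY major ORDER BY a

Result:
major   | a       
--------+---------
Math    | 2.425   
CS      | 2.78    
History | 2.93    
Art     | 2.966667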